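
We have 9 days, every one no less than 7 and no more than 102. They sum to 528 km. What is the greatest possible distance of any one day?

102

To make one day as large as possible, make the other 8 as small as possible.
The other 8 contribute at least 8 × 7 = 56, leaving at most 528 − 56 = 472.
But each day is capped at 102, so the maximum is 102.
Achievable: one at 102 and the other 8 totalling 426, which fits since 8 × 7 ≤ 426 ≤ 8 × 102.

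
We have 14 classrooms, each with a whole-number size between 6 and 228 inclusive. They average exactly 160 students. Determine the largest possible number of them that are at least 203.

The total is 14 × 160 = 2240.
If k of the values are ≥ 203, the total is ≥ 203k + 6(14 − k).
Setting 203k + 6(14 − k) ≤ 2240 gives 197k ≤ 2156, so k ≤ 10.
k = 10 is achieved by 10 values at 203 and 4 at 6, total 2054; add 186 to one value (staying below 203) to reach 2240.

10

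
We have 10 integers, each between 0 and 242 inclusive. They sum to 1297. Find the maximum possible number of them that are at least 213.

With k values at 213 or above and the rest at least 0, the sum is at least 0 + 213k.
Since the sum is 1297, we need 213k ≤ 1297, i.e. k ≤ 6.
k = 6 is achieved by 6 values at 213 and 4 at 0, total 1278; add 19 to one value (staying below 213) to reach 1297.

6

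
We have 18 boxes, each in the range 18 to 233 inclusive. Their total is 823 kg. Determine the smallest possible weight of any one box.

Minimizing one value means maximizing the remaining 17.
The other 17 can take up 17 × 233 = 3961 ≥ 823 − 18, so one box can sit at its floor of 18.
Achievable: one at 18 and the other 17 totalling 805, which fits since 17 × 18 ≤ 805 ≤ 17 × 233.

18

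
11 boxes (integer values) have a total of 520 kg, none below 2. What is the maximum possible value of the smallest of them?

47

The average is 520/11 < 48, so some value is ≤ 47.
Taking 8 copies of 47 and 3 copies of 48 gives exactly 520, so 47 is attained.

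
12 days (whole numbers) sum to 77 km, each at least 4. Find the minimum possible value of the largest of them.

The 12 values sum to 77, so their maximum is at least ⌈77/12⌉ = 7.
Equality holds with 5 values of 7 and 7 values of 6.

7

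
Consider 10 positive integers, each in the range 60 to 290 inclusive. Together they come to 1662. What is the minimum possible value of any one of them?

To make one integer as small as possible, make the other 9 as large as possible.
The other 9 can take up 9 × 290 = 2610 ≥ 1662 − 60, so one integer can sit at its floor of 60.
Achievable: one at 60 and the other 9 totalling 1602, which fits since 9 × 60 ≤ 1602 ≤ 9 × 290.

60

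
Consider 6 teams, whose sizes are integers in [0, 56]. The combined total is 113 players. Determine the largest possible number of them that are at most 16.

5

Each value at 16 or below falls at least 56 − 16 = 40 short of the ceiling 56.
The ceiling total is 6 × 56 = 336, and we need 113, so at most ⌊(336 − 113)/40⌋ = 5 can be that low.
k = 5 is achieved by 5 values at 16 and 1 at 56, total 136; lower one of the 56's by 23 (still > 16) to reach 113.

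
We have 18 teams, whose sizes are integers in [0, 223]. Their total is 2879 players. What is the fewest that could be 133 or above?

6

Suppose at most 18 − j of them reach 133; then j values are ≤ 132 and the rest ≤ 223.
The total is then ≤ 132·j + 223·(18 − j) = 4014 − 91j. For this to be ≥ 2879 we need j ≤ 12, so at least 18 − 12 = 6 must reach 133.
Exactly 6 works: 6 values at 223 and 12 at 132 total 2922; lower one of the high values by 43 (still ≥ 133) to hit 2879.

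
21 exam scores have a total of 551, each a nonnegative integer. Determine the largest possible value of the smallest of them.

26

The average is 551/21 < 27, so some value is ≤ 26.
Taking 16 copies of 26 and 5 copies of 27 gives exactly 551, so 26 is attained.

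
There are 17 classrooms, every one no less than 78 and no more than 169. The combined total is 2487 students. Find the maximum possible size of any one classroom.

169

To make one classroom as large as possible, make the other 16 as small as possible.
The other 16 contribute at least 16 × 78 = 1248, leaving at most 2487 − 1248 = 1239.
But each classroom is capped at 169, so the maximum is 169.
Achievable: one at 169 and the other 16 totalling 2318, which fits since 16 × 78 ≤ 2318 ≤ 16 × 169.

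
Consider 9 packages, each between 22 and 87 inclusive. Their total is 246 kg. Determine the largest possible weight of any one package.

To make one package as large as possible, make the other 8 as small as possible.
The other 8 contribute at least 8 × 22 = 176, leaving at most 246 − 176 = 70.
Since 70 ≤ 87, this is achievable: one at 70 and 8 at 22.

70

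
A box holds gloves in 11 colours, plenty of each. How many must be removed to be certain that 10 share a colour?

100

In the worst case you draw 9 of each of the 11 colours: 11 × 9 = 99.
One more forces 10 of some colour, so 99 + 1 = 100.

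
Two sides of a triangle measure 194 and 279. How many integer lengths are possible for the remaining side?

The triangle inequality gives |194 − 279| < c < 194 + 279, i.e. 85 < c < 473.
So c can be any integer from 86 to 472: 387 values.

387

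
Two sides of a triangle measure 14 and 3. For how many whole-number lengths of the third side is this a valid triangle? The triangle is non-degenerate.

5

The triangle inequality gives |14 − 3| < c < 14 + 3, i.e. 11 < c < 17.
So c can be any integer from 12 to 16: 5 values.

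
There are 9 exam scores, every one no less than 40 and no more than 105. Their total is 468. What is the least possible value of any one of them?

To make one score as small as possible, make the other 8 as large as possible.
The other 8 can take up 8 × 105 = 840 ≥ 468 − 40, so one score can sit at its floor of 40.
Achievable: one at 40 and the other 8 totalling 428, which fits since 8 × 40 ≤ 428 ≤ 8 × 105.

40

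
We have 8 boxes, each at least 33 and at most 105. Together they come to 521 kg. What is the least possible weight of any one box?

33

To make one box as small as possible, make the other 7 as large as possible.
The other 7 can take up 7 × 105 = 735 ≥ 521 − 33, so one box can sit at its floor of 33.
Achievable: one at 33 and the other 7 totalling 488, which fits since 7 × 33 ≤ 488 ≤ 7 × 105.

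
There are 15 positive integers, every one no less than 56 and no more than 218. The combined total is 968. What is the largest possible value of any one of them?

184

Maximizing one value means minimizing the remaining 14.
The other 14 contribute at least 14 × 56 = 784, leaving at most 968 − 784 = 184.
Since 184 ≤ 218, this is achievable: one at 184 and 14 at 56.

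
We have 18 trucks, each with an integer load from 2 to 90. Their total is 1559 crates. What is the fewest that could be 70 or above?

16

Each value short of 70 is at most 69, costing at least 90 − 69 = 21 against the maximum total of 1620.
We can afford to lose at most 1620 − 1559 = 61, so at most ⌊61/21⌋ = 2 fall short, and at least 16 are ≥ 70.
Exactly 16 works: 16 values at 90 and 2 at 69 total 1578; lower one of the high values by 19 (still ≥ 70) to hit 1559.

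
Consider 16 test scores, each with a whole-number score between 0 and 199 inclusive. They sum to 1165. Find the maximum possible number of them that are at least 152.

7

With k values at 152 or above and the rest at least 0, the sum is at least 0 + 152k.
Since the sum is 1165, we need 152k ≤ 1165, i.e. k ≤ 7.
k = 7 is achieved by 7 values at 152 and 9 at 0, total 1064; add 101 to one value (staying below 152) to reach 1165.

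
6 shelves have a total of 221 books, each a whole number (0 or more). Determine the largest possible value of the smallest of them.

The average is 221/6 < 37, so some value is ≤ 36.
Achievable: 1 of them at 36 and 5 at 37 total 221.

36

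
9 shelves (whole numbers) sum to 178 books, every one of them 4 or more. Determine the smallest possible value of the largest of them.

The 9 values sum to 178, so their maximum is at least ⌈178/9⌉ = 20.
Equality holds with 7 values of 20 and 2 values of 19.

20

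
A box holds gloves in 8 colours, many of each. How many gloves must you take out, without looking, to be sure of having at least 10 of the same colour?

You could draw 9 of every colour without reaching 10 of any — 72 in all.
One more forces 10 of some colour, so 72 + 1 = 73.

73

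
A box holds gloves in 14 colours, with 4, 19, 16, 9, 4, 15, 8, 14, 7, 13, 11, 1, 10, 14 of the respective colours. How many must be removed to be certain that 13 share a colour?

127

In the worst case you take as many as possible of each colour without reaching 13: 4 + 12 + 12 + 9 + 4 + 12 + 8 + 12 + 7 + 12 + 11 + 1 + 10 + 12 = 126.
The next one must give 13 of some colour, so 126 + 1 = 127.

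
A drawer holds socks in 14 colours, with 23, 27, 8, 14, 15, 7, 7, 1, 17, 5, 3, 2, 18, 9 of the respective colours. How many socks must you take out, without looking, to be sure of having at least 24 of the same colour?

153

In the worst case you take as many as possible of each colour without reaching 24: 23 + 23 + 8 + 14 + 15 + 7 + 7 + 1 + 17 + 5 + 3 + 2 + 18 + 9 = 152.
The next one must give 24 of some colour, so 152 + 1 = 153.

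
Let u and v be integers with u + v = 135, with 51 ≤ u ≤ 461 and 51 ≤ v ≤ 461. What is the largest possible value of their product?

4556

For a fixed sum, the product uv is largest when u and v are as close as possible.
Taking u = 67 and v = 68 (both in [51, 461]) gives uv = 4556.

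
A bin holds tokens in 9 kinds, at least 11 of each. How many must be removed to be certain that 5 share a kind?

You could draw 4 of every kind without reaching 5 of any — 36 in all.
One more forces 5 of some kind, so 36 + 1 = 37.

37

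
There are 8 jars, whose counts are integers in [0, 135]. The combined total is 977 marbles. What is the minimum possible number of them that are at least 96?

6

If only k of them are at least 96, the other 8 − k are at most 95, so the total is at most k·135 + (8 − k)·95.
This must reach 977, so k·135 + (8 − k)·95 ≥ 977, giving k ≥ 6.
Exactly 6 works: 6 values at 135 and 2 at 95 total 1000; lower one of the high values by 23 (still ≥ 96) to hit 977.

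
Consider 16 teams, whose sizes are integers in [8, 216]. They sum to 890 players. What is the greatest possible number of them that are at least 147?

5

Suppose k of them are at least 147. Those contribute at least 147 each and the other 16 − k at least 8 each.
So the total is at least 147k + 8(16 − k) = 128 + 139k. This must be ≤ 890, giving k ≤ 5.
k = 5 is achieved by 5 values at 147 and 11 at 8, total 823; add 67 to one value (staying below 147) to reach 890.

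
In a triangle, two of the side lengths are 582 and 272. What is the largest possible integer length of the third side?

The third side must be less than 582 + 272 = 854.
The largest integer below 854 is 853.

853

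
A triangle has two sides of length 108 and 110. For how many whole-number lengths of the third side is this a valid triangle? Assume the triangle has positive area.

215

The triangle inequality gives |108 − 110| < c < 108 + 110, i.e. 2 < c < 218.
So c can be any integer from 3 to 217: 215 values.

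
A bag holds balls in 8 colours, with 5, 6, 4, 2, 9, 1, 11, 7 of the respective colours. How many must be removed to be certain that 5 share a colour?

In the worst case you take as many as possible of each colour without reaching 5: 4 + 4 + 4 + 2 + 4 + 1 + 4 + 4 = 27.
The next one must give 5 of some colour, so 27 + 1 = 28.

28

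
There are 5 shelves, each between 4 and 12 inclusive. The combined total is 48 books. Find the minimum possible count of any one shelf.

4

Minimizing one value means maximizing the remaining 4.
The other 4 can take up 4 × 12 = 48 ≥ 48 − 4, so one shelf can sit at its floor of 4.
Achievable: one at 4 and the other 4 totalling 44, which fits since 4 × 4 ≤ 44 ≤ 4 × 12.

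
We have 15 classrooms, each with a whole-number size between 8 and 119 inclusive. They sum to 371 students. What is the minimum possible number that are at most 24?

1

If only k of them are at most 24, the other 15 − k are at least 25, so the total is at least (15 − k)·25 + k·8.
This is ≤ 371, so (15 − k)·25 + 8k ≤ 371, which gives k ≥ 1.
Exactly 1 works: 1 value at 8 and 14 at 25 total 358; raise one of the low values by 13 (still ≤ 24) to hit 371.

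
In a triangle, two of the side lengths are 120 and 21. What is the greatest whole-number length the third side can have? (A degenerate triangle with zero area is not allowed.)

The third side must be less than 120 + 21 = 141.
The largest integer below 141 is 140.

140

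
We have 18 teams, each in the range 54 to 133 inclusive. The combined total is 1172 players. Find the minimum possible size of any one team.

54

To make one team as small as possible, make the other 17 as large as possible.
The other 17 can take up 17 × 133 = 2261 ≥ 1172 − 54, so one team can sit at its floor of 54.
Achievable: one at 54 and the other 17 totalling 1118, which fits since 17 × 54 ≤ 1118 ≤ 17 × 133.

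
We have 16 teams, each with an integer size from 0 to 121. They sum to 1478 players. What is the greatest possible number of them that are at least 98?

15

If k of the values are ≥ 98, the total is ≥ 98k + 0(16 − k).
Setting 98k + 0(16 − k) ≤ 1478 gives 98k ≤ 1478, so k ≤ 15.
k = 15 is achieved by 15 values at 98 and 1 at 0, total 1470; add 8 to one value (staying below 98) to reach 1478.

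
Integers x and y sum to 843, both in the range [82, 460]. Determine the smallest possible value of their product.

176180

xy = x(843 − x) is concave in x, so over [383, 460] it is minimized at an endpoint.
The extreme feasible split is x = 383, y = 460, giving xy = 176180.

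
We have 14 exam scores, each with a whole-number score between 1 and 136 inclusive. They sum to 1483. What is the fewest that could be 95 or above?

4

Suppose at most 14 − j of them reach 95; then j values are ≤ 94 and the rest ≤ 136.
The total is then ≤ 94·j + 136·(14 − j) = 1904 − 42j. For this to be ≥ 1483 we need j ≤ 10, so at least 14 − 10 = 4 must reach 95.
Exactly 4 works: 4 values at 136 and 10 at 94 total 1484; lower one of the high values by 1 (still ≥ 95) to hit 1483.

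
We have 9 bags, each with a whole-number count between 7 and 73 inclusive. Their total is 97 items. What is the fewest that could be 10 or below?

1

Let j be the number exceeding 10. Then the total is ≥ 11·j + 7·(9 − j) = 63 + 4j.
So 4j ≤ 34 and j ≤ 8; hence at least 9 − 8 = 1 are ≤ 10.
Exactly 1 works: 1 value at 7 and 8 at 11 total 95; raise one of the low values by 2 (still ≤ 10) to hit 97.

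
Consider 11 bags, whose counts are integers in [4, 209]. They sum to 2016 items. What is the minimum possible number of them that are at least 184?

Each value short of 184 is at most 183, costing at least 209 − 183 = 26 against the maximum total of 2299.
We can afford to lose at most 2299 − 2016 = 283, so at most ⌊283/26⌋ = 10 fall short, and at least 1 are ≥ 184.
Exactly 1 works: 1 value at 209 and 10 at 183 total 2039; lower one of the high values by 23 (still ≥ 184) to hit 2016.

1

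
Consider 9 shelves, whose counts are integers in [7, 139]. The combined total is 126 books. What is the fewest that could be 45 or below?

Each value above 45 is at least 46, contributing at least 46 − 7 = 39 above the floor 7.
The sum exceeds the floor total 63 by 63, so at most ⌊63/39⌋ = 1 exceed 45, and at least 8 are ≤ 45.
Exactly 8 works: 8 values at 7 and 1 at 46 total 102; raise one of the low values by 24 (still ≤ 45) to hit 126.

8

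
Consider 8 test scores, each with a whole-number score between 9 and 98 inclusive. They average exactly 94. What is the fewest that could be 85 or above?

6

The total is 8 × 94 = 752.
Suppose at most 8 − j of them reach 85; then j values are ≤ 84 and the rest ≤ 98.
The total is then ≤ 84·j + 98·(8 − j) = 784 − 14j. For this to be ≥ 752 we need j ≤ 2, so at least 8 − 2 = 6 must reach 85.
Exactly 6 works: 6 values at 98 and 2 at 84 total 756; lower one of the high values by 4 (still ≥ 85) to hit 752.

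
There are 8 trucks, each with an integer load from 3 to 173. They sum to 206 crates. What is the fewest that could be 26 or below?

Each value above 26 is at least 27, contributing at least 27 − 3 = 24 above the floor 3.
The sum exceeds the floor total 24 by 182, so at most ⌊182/24⌋ = 7 exceed 26, and at least 1 are ≤ 26.
Exactly 1 works: 1 value at 3 and 7 at 27 total 192; raise one of the low values by 14 (still ≤ 26) to hit 206.

1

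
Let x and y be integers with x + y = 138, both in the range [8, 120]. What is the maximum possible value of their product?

xy = x(138 − x) is maximized when x is as near 138/2 as the bounds allow.
Taking x = 69 and y = 69 (both in [8, 120]) gives xy = 4761.

4761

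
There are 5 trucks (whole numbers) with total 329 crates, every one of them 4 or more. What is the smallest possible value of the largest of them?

66

Some value must be at least ⌈329/5⌉ = 66, since 5 × 65 = 325 < 329.
Equality holds with 4 values of 66 and 1 value of 65.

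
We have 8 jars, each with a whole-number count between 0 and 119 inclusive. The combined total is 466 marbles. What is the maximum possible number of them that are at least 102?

Suppose k of them are at least 102. Those contribute at least 102 each and the other 8 − k at least 0 each.
So the total is at least 102k + 0(8 − k) = 0 + 102k. This must be ≤ 466, giving k ≤ 4.
k = 4 is achieved by 4 values at 102 and 4 at 0, total 408; add 58 to one value (staying below 102) to reach 466.

4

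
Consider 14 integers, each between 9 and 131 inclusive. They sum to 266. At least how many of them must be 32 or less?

9

Let j be the number exceeding 32. Then the total is ≥ 33·j + 9·(14 − j) = 126 + 24j.
So 24j ≤ 140 and j ≤ 5; hence at least 14 − 5 = 9 are ≤ 32.
Exactly 9 works: 9 values at 9 and 5 at 33 total 246; raise one of the low values by 20 (still ≤ 32) to hit 266.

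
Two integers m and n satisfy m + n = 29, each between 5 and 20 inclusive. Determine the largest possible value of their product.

For a fixed sum, the product mn is largest when m and n are as close as possible.
Taking m = 14 and n = 15 (both in [5, 20]) gives mn = 210.

210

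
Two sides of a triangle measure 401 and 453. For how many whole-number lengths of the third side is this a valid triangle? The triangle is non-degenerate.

801

The triangle inequality gives |401 − 453| < c < 401 + 453, i.e. 52 < c < 854.
So c can be any integer from 53 to 853: 801 values.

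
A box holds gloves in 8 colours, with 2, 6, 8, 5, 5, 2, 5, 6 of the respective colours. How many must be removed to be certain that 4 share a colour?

In the worst case you take as many as possible of each colour without reaching 4: 2 + 3 + 3 + 3 + 3 + 2 + 3 + 3 = 22.
The next one must give 4 of some colour, so 22 + 1 = 23.

23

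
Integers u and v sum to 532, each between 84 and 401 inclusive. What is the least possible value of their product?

52531

uv = u(532 − u) is concave in u, so over [131, 401] it is minimized at an endpoint.
At the endpoint u = 131, v = 532 − 131 = 401, so uv = 131 × 401 = 52531.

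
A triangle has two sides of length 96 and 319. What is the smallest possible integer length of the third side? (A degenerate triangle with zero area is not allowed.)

224

The third side must exceed |96 − 319| = 223.
The smallest integer above 223 is 224.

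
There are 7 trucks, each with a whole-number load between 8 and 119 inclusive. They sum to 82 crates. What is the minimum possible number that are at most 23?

Each value above 23 is at least 24, contributing at least 24 − 8 = 16 above the floor 8.
The sum exceeds the floor total 56 by 26, so at most ⌊26/16⌋ = 1 exceed 23, and at least 6 are ≤ 23.
Exactly 6 works: 6 values at 8 and 1 at 24 total 72; raise one of the low values by 10 (still ≤ 23) to hit 82.

6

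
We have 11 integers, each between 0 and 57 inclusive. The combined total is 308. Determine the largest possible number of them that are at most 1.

5

Each value at 1 or below falls at least 57 − 1 = 56 short of the ceiling 57.
The ceiling total is 11 × 57 = 627, and we need 308, so at most ⌊(627 − 308)/56⌋ = 5 can be that low.
k = 5 is achieved by 5 values at 1 and 6 at 57, total 347; lower one of the 57's by 39 (still > 1) to reach 308.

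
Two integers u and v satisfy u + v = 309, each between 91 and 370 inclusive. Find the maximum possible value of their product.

23870

uv = u(309 − u) is maximized when u is as near 309/2 as the bounds allow.
Taking u = 154 and v = 155 (both in [91, 370]) gives uv = 23870.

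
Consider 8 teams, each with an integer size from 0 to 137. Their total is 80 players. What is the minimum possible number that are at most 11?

2

Let j be the number exceeding 11. Then the total is ≥ 12·j + 0·(8 − j) = 0 + 12j.
So 12j ≤ 80 and j ≤ 6; hence at least 8 − 6 = 2 are ≤ 11.
Exactly 2 works: 2 values at 0 and 6 at 12 total 72; raise one of the low values by 8 (still ≤ 11) to hit 80.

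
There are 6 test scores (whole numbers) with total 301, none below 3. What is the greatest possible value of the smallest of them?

The 6 values sum to 301, so their minimum is at most ⌊301/6⌋ = 50.
Achievable: 5 of them at 50 and 1 at 51 total 301.

50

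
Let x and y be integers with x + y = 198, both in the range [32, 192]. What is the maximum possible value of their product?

9801

For a fixed sum, the product xy is largest when x and y are as close as possible.
Taking x = 99 and y = 99 (both in [32, 192]) gives xy = 9801.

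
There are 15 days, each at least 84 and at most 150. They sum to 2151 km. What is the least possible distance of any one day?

Minimizing one value means maximizing the remaining 14.
The other 14 can take up 14 × 150 = 2100 ≥ 2151 − 84, so one day can sit at its floor of 84.
Achievable: one at 84 and the other 14 totalling 2067, which fits since 14 × 84 ≤ 2067 ≤ 14 × 150.

84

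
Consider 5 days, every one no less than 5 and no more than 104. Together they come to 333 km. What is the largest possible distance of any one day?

Maximizing one value means minimizing the remaining 4.
The other 4 contribute at least 4 × 5 = 20, leaving at most 333 − 20 = 313.
But each day is capped at 104, so the maximum is 104.
Achievable: one at 104 and the other 4 totalling 229, which fits since 4 × 5 ≤ 229 ≤ 4 × 104.

104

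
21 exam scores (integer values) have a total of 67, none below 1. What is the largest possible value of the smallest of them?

The 21 values sum to 67, so their minimum is at most ⌊67/21⌋ = 3.
Achievable: 17 of them at 3 and 4 at 4 total 67.

3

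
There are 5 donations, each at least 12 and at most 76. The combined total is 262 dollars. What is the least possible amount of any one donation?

12

To make one donation as small as possible, make the other 4 as large as possible.
The other 4 can take up 4 × 76 = 304 ≥ 262 − 12, so one donation can sit at its floor of 12.
Achievable: one at 12 and the other 4 totalling 250, which fits since 4 × 12 ≤ 250 ≤ 4 × 76.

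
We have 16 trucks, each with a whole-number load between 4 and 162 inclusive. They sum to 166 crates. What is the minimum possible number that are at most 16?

9

Each value above 16 is at least 17, contributing at least 17 − 4 = 13 above the floor 4.
The sum exceeds the floor total 64 by 102, so at most ⌊102/13⌋ = 7 exceed 16, and at least 9 are ≤ 16.
Exactly 9 works: 9 values at 4 and 7 at 17 total 155; raise one of the low values by 11 (still ≤ 16) to hit 166.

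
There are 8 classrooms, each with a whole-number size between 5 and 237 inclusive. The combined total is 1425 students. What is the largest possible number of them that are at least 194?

7

With k values at 194 or above and the rest at least 5, the sum is at least 40 + 189k.
Since the sum is 1425, we need 189k ≤ 1385, i.e. k ≤ 7.
k = 7 is achieved by 7 values at 194 and 1 at 5, total 1363; add 62 to one value (staying below 194) to reach 1425.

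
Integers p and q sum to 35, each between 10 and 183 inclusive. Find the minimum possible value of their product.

250

pq = p(35 − p) is concave in p, so over [10, 25] it is minimized at an endpoint.
At the endpoint p = 10, q = 35 − 10 = 25, so pq = 10 × 25 = 250.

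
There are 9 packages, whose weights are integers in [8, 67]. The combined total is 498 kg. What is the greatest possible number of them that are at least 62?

7

With k values at 62 or above and the rest at least 8, the sum is at least 72 + 54k.
Since the sum is 498, we need 54k ≤ 426, i.e. k ≤ 7.
k = 7 is achieved by 7 values at 62 and 2 at 8, total 450; add 48 to one value (staying below 62) to reach 498.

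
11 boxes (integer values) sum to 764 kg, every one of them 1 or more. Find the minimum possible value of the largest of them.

70

If every one of the 11 were at most 69, the total would be at most 11 × 69 = 759 < 764.
Achievable: 5 of them at 70 and 6 at 69 total 764.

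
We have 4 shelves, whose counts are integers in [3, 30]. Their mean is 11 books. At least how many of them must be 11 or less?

The total is 4 × 11 = 44.
If only k of them are at most 11, the other 4 − k are at least 12, so the total is at least (4 − k)·12 + k·3.
This is ≤ 44, so (4 − k)·12 + 3k ≤ 44, which gives k ≥ 1.
Exactly 1 works: 1 value at 3 and 3 at 12 total 39; raise one of the low values by 5 (still ≤ 11) to hit 44.

1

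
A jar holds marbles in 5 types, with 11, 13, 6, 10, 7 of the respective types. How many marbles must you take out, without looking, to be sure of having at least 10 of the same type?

41

In the worst case you take as many as possible of each type without reaching 10: 9 + 9 + 6 + 9 + 7 = 40.
The next one must give 10 of some type, so 40 + 1 = 41.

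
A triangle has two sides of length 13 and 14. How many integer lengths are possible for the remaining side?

The triangle inequality gives |13 − 14| < c < 13 + 14, i.e. 1 < c < 27.
So c can be any integer from 2 to 26: 25 values.

25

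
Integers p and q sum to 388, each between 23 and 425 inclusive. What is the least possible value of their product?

For a fixed sum, pq is smallest when p and q are as far apart as possible.
The extreme feasible split is p = 23, q = 365, giving pq = 8395.

8395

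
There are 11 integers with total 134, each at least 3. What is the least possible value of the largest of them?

13

The average is 134/11 > 12, so not all 11 can be 12 or less; the largest is ≥ 13.
Equality holds with 2 values of 13 and 9 values of 12.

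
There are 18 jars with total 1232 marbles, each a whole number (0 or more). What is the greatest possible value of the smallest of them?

If every one of the 18 were at least 69, the total would be at least 18 × 69 = 1242 > 1232.
Achievable: 10 of them at 68 and 8 at 69 total 1232.

68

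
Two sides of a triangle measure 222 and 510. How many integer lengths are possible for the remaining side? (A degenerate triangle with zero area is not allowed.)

443

The triangle inequality gives |222 − 510| < c < 222 + 510, i.e. 288 < c < 732.
So c can be any integer from 289 to 731: 443 values.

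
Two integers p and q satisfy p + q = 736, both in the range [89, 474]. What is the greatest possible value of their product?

135424

For a fixed sum, the product pq is largest when p and q are as close as possible.
Taking p = 368 and q = 368 (both in [89, 474]) gives pq = 135424.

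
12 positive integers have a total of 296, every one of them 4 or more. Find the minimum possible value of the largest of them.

Some value must be at least ⌈296/12⌉ = 25, since 12 × 24 = 288 < 296.
Equality holds with 8 values of 25 and 4 values of 24.

25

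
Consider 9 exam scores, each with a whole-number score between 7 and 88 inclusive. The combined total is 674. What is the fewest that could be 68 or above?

Suppose at most 9 − j of them reach 68; then j values are ≤ 67 and the rest ≤ 88.
The total is then ≤ 67·j + 88·(9 − j) = 792 − 21j. For this to be ≥ 674 we need j ≤ 5, so at least 9 − 5 = 4 must reach 68.
Exactly 4 works: 4 values at 88 and 5 at 67 total 687; lower one of the high values by 13 (still ≥ 68) to hit 674.

4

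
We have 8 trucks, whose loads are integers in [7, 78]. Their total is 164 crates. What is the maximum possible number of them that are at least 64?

1

If k of the values are ≥ 64, the total is ≥ 64k + 7(8 − k).
Setting 64k + 7(8 − k) ≤ 164 gives 57k ≤ 108, so k ≤ 1.
k = 1 is achieved by 1 value at 64 and 7 at 7, total 113; add 51 to one value (staying below 64) to reach 164.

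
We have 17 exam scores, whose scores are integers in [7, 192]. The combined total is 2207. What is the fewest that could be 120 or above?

Suppose at most 17 − j of them reach 120; then j values are ≤ 119 and the rest ≤ 192.
The total is then ≤ 119·j + 192·(17 − j) = 3264 − 73j. For this to be ≥ 2207 we need j ≤ 14, so at least 17 − 14 = 3 must reach 120.
Exactly 3 works: 3 values at 192 and 14 at 119 total 2242; lower one of the high values by 35 (still ≥ 120) to hit 2207.

3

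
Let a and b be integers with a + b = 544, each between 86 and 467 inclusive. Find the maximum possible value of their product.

73984

For a fixed sum, the product ab is largest when a and b are as close as possible.
Taking a = 272 and b = 272 (both in [86, 467]) gives ab = 73984.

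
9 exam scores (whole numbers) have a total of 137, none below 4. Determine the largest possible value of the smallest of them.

15

If every one of the 9 were at least 16, the total would be at least 9 × 16 = 144 > 137.
Achievable: 7 of them at 15 and 2 at 16 total 137.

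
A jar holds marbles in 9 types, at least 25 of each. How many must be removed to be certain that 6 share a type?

In the worst case you draw 5 of each of the 9 types: 9 × 5 = 45.
One more forces 6 of some type, so 45 + 1 = 46.

46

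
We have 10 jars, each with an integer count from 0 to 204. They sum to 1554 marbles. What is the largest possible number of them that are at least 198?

7

With k values at 198 or above and the rest at least 0, the sum is at least 0 + 198k.
Since the sum is 1554, we need 198k ≤ 1554, i.e. k ≤ 7.
k = 7 is achieved by 7 values at 198 and 3 at 0, total 1386; add 168 to one value (staying below 198) to reach 1554.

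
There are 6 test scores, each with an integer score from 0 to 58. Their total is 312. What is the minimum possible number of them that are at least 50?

2

Each value short of 50 is at most 49, costing at least 58 − 49 = 9 against the maximum total of 348.
We can afford to lose at most 348 − 312 = 36, so at most ⌊36/9⌋ = 4 fall short, and at least 2 are ≥ 50.
Exactly 2 works: 2 values at 58 and 4 at 49 total 312.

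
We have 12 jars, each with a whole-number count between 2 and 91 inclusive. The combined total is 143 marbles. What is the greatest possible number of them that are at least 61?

Suppose k of them are at least 61. Those contribute at least 61 each and the other 12 − k at least 2 each.
So the total is at least 61k + 2(12 − k) = 24 + 59k. This must be ≤ 143, giving k ≤ 2.
k = 2 is achieved by 2 values at 61 and 10 at 2, total 142; add 1 to one value (staying below 61) to reach 143.

2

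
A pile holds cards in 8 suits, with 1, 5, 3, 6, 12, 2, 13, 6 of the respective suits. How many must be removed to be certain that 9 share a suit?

In the worst case you take as many as possible of each suit without reaching 9: 1 + 5 + 3 + 6 + 8 + 2 + 8 + 6 = 39.
The next one must give 9 of some suit, so 39 + 1 = 40.

40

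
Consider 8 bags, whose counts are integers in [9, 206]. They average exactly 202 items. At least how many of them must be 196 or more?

6

The total is 8 × 202 = 1616.
Suppose at most 8 − j of them reach 196; then j values are ≤ 195 and the rest ≤ 206.
The total is then ≤ 195·j + 206·(8 − j) = 1648 − 11j. For this to be ≥ 1616 we need j ≤ 2, so at least 8 − 2 = 6 must reach 196.
Exactly 6 works: 6 values at 206 and 2 at 195 total 1626; lower one of the high values by 10 (still ≥ 196) to hit 1616.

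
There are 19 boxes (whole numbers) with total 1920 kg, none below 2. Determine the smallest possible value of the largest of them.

102

If every one of the 19 were at most 101, the total would be at most 19 × 101 = 1919 < 1920.
Equality holds with 1 value of 102 and 18 values of 101.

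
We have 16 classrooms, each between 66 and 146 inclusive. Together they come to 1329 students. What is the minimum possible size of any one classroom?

66

Minimizing one value means maximizing the remaining 15.
The other 15 can take up 15 × 146 = 2190 ≥ 1329 − 66, so one classroom can sit at its floor of 66.
Achievable: one at 66 and the other 15 totalling 1263, which fits since 15 × 66 ≤ 1263 ≤ 15 × 146.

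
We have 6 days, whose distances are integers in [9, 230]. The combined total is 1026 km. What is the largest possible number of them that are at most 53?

Each value at 53 or below falls at least 230 − 53 = 177 short of the ceiling 230.
The ceiling total is 6 × 230 = 1380, and we need 1026, so at most ⌊(1380 − 1026)/177⌋ = 2 can be that low.
k = 2 is achieved by 2 values at 53 and 4 at 230, total 1026.

2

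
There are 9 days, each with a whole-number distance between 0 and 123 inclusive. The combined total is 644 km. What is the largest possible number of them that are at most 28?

Each value at 28 or below falls at least 123 − 28 = 95 short of the ceiling 123.
The ceiling total is 9 × 123 = 1107, and we need 644, so at most ⌊(1107 − 644)/95⌋ = 4 can be that low.
k = 4 is achieved by 4 values at 28 and 5 at 123, total 727; lower one of the 123's by 83 (still > 28) to reach 644.

4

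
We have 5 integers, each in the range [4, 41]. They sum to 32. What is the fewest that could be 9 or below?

Each value above 9 is at least 10, contributing at least 10 − 4 = 6 above the floor 4.
The sum exceeds the floor total 20 by 12, so at most ⌊12/6⌋ = 2 exceed 9, and at least 3 are ≤ 9.
Exactly 3 works: 3 values at 4 and 2 at 10 total 32.

3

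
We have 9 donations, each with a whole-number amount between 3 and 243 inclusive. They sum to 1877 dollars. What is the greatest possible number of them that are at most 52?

1

Each value at 52 or below falls at least 243 − 52 = 191 short of the ceiling 243.
The ceiling total is 9 × 243 = 2187, and we need 1877, so at most ⌊(2187 − 1877)/191⌋ = 1 can be that low.
k = 1 is achieved by 1 value at 52 and 8 at 243, total 1996; lower one of the 243's by 119 (still > 52) to reach 1877.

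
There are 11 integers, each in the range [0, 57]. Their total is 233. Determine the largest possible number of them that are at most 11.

8

Each value at 11 or below falls at least 57 − 11 = 46 short of the ceiling 57.
The ceiling total is 11 × 57 = 627, and we need 233, so at most ⌊(627 − 233)/46⌋ = 8 can be that low.
k = 8 is achieved by 8 values at 11 and 3 at 57, total 259; lower one of the 57's by 26 (still > 11) to reach 233.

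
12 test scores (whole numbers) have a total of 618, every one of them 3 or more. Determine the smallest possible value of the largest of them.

52

The average is 618/12 > 51, so not all 12 can be 51 or less; the largest is ≥ 52.
Achievable: 6 of them at 52 and 6 at 51 total 618.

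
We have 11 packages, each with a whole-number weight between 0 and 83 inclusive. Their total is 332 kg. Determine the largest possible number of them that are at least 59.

5

With k values at 59 or above and the rest at least 0, the sum is at least 0 + 59k.
Since the sum is 332, we need 59k ≤ 332, i.e. k ≤ 5.
k = 5 is achieved by 5 values at 59 and 6 at 0, total 295; add 37 to one value (staying below 59) to reach 332.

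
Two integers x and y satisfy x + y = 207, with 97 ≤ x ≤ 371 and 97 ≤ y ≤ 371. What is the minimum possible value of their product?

10670

xy = x(207 − x) is concave in x, so over [97, 110] it is minimized at an endpoint.
The extreme feasible split is x = 97, y = 110, giving xy = 10670.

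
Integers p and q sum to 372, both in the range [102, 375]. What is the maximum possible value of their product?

With p + q fixed, pq peaks when the two are closest together.
Taking p = 186 and q = 186 (both in [102, 375]) gives pq = 34596.

34596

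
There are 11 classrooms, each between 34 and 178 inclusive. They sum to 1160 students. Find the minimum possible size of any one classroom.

34

To make one classroom as small as possible, make the other 10 as large as possible.
The other 10 can take up 10 × 178 = 1780 ≥ 1160 − 34, so one classroom can sit at its floor of 34.
Achievable: one at 34 and the other 10 totalling 1126, which fits since 10 × 34 ≤ 1126 ≤ 10 × 178.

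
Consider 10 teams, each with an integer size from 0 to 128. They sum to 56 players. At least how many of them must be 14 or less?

If only k of them are at most 14, the other 10 − k are at least 15, so the total is at least (10 − k)·15 + k·0.
This is ≤ 56, so (10 − k)·15 + 0k ≤ 56, which gives k ≥ 7.
Exactly 7 works: 7 values at 0 and 3 at 15 total 45; raise one of the low values by 11 (still ≤ 14) to hit 56.

7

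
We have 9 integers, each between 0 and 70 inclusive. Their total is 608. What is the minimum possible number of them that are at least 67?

4

Each value short of 67 is at most 66, costing at least 70 − 66 = 4 against the maximum total of 630.
We can afford to lose at most 630 − 608 = 22, so at most ⌊22/4⌋ = 5 fall short, and at least 4 are ≥ 67.
Exactly 4 works: 4 values at 70 and 5 at 66 total 610; lower one of the high values by 2 (still ≥ 67) to hit 608.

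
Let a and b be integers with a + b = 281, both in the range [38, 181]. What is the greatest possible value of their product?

19740

ab = a(281 − a) is maximized when a is as near 281/2 as the bounds allow.
Taking a = 140 and b = 141 (both in [38, 181]) gives ab = 19740.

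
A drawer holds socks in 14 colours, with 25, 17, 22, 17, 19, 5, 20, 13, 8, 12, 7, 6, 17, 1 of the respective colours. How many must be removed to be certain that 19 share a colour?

176

In the worst case you take as many as possible of each colour without reaching 19: 18 + 17 + 18 + 17 + 18 + 5 + 18 + 13 + 8 + 12 + 7 + 6 + 17 + 1 = 175.
The next one must give 19 of some colour, so 175 + 1 = 176.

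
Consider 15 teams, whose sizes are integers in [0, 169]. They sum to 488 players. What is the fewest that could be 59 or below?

Let j be the number exceeding 59. Then the total is ≥ 60·j + 0·(15 − j) = 0 + 60j.
So 60j ≤ 488 and j ≤ 8; hence at least 15 − 8 = 7 are ≤ 59.
Exactly 7 works: 7 values at 0 and 8 at 60 total 480; raise one of the low values by 8 (still ≤ 59) to hit 488.

7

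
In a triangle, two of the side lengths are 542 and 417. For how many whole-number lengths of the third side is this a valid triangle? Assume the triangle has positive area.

The triangle inequality gives |542 − 417| < c < 542 + 417, i.e. 125 < c < 959.
So c can be any integer from 126 to 958: 833 values.

833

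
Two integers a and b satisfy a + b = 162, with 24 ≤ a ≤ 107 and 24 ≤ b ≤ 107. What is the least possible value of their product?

5885

For a fixed sum, ab is smallest when a and b are as far apart as possible.
The extreme feasible split is a = 55, b = 107, giving ab = 5885.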